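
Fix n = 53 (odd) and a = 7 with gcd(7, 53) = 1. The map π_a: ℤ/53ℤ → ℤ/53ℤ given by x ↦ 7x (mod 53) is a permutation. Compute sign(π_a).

+1

Start at x=25: 25 → 16 → 6 → 42 → 29 → 44 → 43 → … (one orbit).
Cycle type of π: 26×2 + 1; total 3 cycles.
3 cycles on 53: each ℓ→(−1)^(ℓ−1), product (−1)^50 = +1.
Check: (7/53) = +1 by Zolotarev.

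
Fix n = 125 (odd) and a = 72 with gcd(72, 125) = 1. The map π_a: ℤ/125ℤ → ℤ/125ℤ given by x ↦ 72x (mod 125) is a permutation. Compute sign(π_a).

Start at x=39: 39 → 58 → 51 → 47 → 9 → 23 → 31 → … (one orbit).
Cycle lengths of π_72 on ℤ/125ℤ: [100, 20, 4, 1]; 4 cycles in total.
Σ(ℓ_i−1) = 125−4 = 121; sign = (−1)^121 = -1.

-1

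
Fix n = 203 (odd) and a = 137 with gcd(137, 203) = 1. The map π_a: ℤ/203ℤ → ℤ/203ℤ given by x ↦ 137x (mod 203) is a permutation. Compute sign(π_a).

Trace 170: π^k(170) = [170, 148, 179, 163, 1, 137, 93] for k=0..6.
π_137 has 6 disjoint cycles with lengths [84, 84, 28, 3, 3, 1] on {0,…,202}.
With 6 cycles on 203 points, sign = (−1)^{203−6} = -1.
The Jacobi symbol (137|203) = -1 (Zolotarev) agrees.

-1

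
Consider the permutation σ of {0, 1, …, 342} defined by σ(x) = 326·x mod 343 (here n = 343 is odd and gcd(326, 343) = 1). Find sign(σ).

+1

Trace 58: π^k(58) = [58, 43, 298, 79, 29, 193, 149] for k=0..6.
7 cycles of lengths [147, 147, 21, 21, 3, 3, 1].
Σ(ℓ_i−1) = 343−7 = 336; sign = (−1)^336 = +1.
(326|343)_J = +1 (Zolotarev's lemma cross-check).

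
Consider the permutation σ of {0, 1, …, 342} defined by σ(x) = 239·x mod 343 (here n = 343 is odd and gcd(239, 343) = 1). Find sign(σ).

+1

Trace 99: π^k(99) = [99, 337, 281, 274, 316, 64, 204] for k=0..6.
Cycle type of π: 49×6 + 7×6 + 1×7; total 19 cycles.
343 − 19 = 324 transpositions; sign(π) = (−1)^324 = +1.
Zolotarev: (239|343) = +1, matching the cycle-count sign.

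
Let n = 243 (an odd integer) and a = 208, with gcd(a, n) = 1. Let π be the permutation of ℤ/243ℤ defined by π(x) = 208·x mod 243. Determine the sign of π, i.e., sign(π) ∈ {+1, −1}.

+1

Orbit of 118 under x↦208x: [118, 1, 208, 10, 136, 100, 145]… (length divides ord_243(208)).
27 cycles of lengths [27, 27, 27, 27, 27, 27, 9, 9, 9, 9, 9, 9, 3, 3, 3, 3, 3, 3, 1, 1, 1, 1, 1, 1, 1, 1, 1].
Σ(ℓ_i−1) = 243−27 = 216; sign = (−1)^216 = +1.
(208|243)_J = +1 (Zolotarev's lemma cross-check).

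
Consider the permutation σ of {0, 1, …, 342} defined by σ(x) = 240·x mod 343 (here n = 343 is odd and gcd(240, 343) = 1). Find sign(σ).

+1

Orbit of 85 under x↦240x: [85, 163, 18, 204, 254, 249, 78]… (length divides ord_343(240)).
The orbit structure of x ↦ 240x mod 343: 7 orbits of sizes [147, 147, 21, 21, 3, 3, 1].
n − c = 343 − 7 = 336; sign = (−1)^336 = +1.
(240|343)_J = +1 (Zolotarev's lemma cross-check).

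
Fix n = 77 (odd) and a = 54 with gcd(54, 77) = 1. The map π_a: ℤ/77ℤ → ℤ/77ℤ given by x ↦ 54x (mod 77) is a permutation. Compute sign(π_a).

Start at x=67: 67 → 76 → 23 → 10 → 1 → 54 → 67 (one orbit).
Cycle lengths of π_54 on ℤ/77ℤ: [6, 6, 6, 6, 6, 6, 6, 6, 6, 6, 6, 2, 2, 2, 2, 2, 1]; 17 cycles in total.
With 17 cycles on 77 points, sign = (−1)^{77−17} = +1.

+1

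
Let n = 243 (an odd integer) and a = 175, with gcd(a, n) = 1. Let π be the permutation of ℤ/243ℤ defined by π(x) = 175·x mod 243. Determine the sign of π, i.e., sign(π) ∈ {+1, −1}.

+1

Start at x=184: 184 → 124 → 73 → 139 → 25 → 1 → 175 → … (one orbit).
Cycle lengths of π_175 on ℤ/243ℤ: [81, 81, 27, 27, 9, 9, 3, 3, 1, 1, 1]; 11 cycles in total.
n − c = 243 − 11 = 232; sign = (−1)^232 = +1.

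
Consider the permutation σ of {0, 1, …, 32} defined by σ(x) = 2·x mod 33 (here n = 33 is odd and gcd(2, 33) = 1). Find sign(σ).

+1

Orbit of 8 under x↦2x: [8, 16, 32, 31, 29, 25, 17]… (length divides ord_33(2)).
Decompose π into cycles: lengths [10, 10, 10, 2, 1] (5 cycles, including the fixed point 0).
Σ(ℓ_i−1) = 33−5 = 28; sign = (−1)^28 = +1.
(2|33)_J = +1 (Zolotarev's lemma cross-check).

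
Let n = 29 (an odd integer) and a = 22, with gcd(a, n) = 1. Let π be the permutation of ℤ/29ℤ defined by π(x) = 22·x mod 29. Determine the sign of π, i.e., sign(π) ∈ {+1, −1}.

Trace 24: π^k(24) = [24, 6, 16, 4, 1, 22, 20] for k=0..6.
Cycle lengths of π_22 on ℤ/29ℤ: [14, 14, 1]; 3 cycles in total.
sign(π) = (−1)^{n − #cycles} = (−1)^{29−3} = (−1)^26 = +1.
(22|29)_J = +1 (Zolotarev's lemma cross-check).

+1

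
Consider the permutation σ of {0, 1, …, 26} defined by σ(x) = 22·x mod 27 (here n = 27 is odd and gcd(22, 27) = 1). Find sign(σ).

Orbit of 1 under x↦22x: [1, 22, 25, 10, 4, 7, 19]… (length divides ord_27(22)).
Cycle type of π: 9×2 + 3×2 + 1×3; total 7 cycles.
n − c = 27 − 7 = 20; sign = (−1)^20 = +1.
(22|27)_J = +1 (Zolotarev's lemma cross-check).

+1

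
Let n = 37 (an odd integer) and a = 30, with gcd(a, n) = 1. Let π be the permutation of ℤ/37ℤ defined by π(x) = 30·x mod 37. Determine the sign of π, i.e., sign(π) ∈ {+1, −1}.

Start at x=11: 11 → 34 → 21 → 1 → 30 → 12 → 27 → … (one orbit).
Cycle type of π: 18×2 + 1; total 3 cycles.
3 cycles on 37: each ℓ→(−1)^(ℓ−1), product (−1)^34 = +1.
(30|37)_J = +1 (Zolotarev's lemma cross-check).

+1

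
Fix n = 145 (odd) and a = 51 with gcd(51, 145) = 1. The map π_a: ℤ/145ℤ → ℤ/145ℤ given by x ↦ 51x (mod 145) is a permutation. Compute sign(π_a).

+1

Orbit of 86 under x↦51x: [86, 36, 96, 111, 6, 16, 91]… (length divides ord_145(51)).
The orbit structure of x ↦ 51x mod 145: 15 orbits of sizes [14, 14, 14, 14, 14, 14, 14, 14, 14, 14, 1, 1, 1, 1, 1].
15 cycles on 145: each ℓ→(−1)^(ℓ−1), product (−1)^130 = +1.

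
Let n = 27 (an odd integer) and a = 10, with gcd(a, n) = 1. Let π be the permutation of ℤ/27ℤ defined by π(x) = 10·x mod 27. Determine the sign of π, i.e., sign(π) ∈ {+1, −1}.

+1

Orbit of 19 under x↦10x: [19, 1, 10]… (length divides ord_27(10)).
π_10 has 15 disjoint cycles with lengths [3, 3, 3, 3, 3, 3, 1, 1, 1, 1, 1, 1, 1, 1, 1] on {0,…,26}.
With 15 cycles on 27 points, sign = (−1)^{27−15} = +1.
(10|27)_J = +1 (Zolotarev's lemma cross-check).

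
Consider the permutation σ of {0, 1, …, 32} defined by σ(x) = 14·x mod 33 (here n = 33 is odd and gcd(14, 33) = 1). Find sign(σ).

-1

Orbit of 5 under x↦14x: [5, 4, 23, 25, 20, 16, 26]… (length divides ord_33(14)).
Cycle type of π: 10×2 + 5×2 + 2 + 1; total 6 cycles.
Σ(ℓ_i−1) = 33−6 = 27; sign = (−1)^27 = -1.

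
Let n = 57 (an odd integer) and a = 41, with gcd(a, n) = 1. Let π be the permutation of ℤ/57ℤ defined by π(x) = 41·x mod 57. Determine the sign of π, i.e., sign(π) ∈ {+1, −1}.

Start at x=16: 16 → 29 → 49 → 14 → 4 → 50 → 55 → … (one orbit).
5 cycles of lengths [18, 18, 18, 2, 1].
sign(π) = (−1)^{n − #cycles} = (−1)^{57−5} = (−1)^52 = +1.

+1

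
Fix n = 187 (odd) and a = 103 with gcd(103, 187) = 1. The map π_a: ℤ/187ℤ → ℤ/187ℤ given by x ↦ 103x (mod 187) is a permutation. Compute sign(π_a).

+1

Orbit of 137 under x↦103x: [137, 86, 69, 1, 103]… (length divides ord_187(103)).
Cycle lengths of π_103 on ℤ/187ℤ: [5, 5, 5, 5, 5, 5, 5, 5, 5, 5, 5, 5, 5, 5, 5, 5, 5, 5, 5, 5, 5, 5, 5, 5, 5, 5, 5, 5, 5, 5, 5, 5, 5, 5, 1, 1, 1, 1, 1, 1, 1, 1, 1, 1, 1, 1, 1, 1, 1, 1, 1]; 51 cycles in total.
Σ(ℓ_i−1) = 187−51 = 136; sign = (−1)^136 = +1.
Check: (103/187) = +1 by Zolotarev.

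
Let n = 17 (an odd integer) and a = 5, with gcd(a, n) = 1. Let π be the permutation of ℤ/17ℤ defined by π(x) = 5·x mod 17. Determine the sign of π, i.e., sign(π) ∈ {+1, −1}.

Start at x=16: 16 → 12 → 9 → 11 → 4 → 3 → 15 → … (one orbit).
π_5 has 2 disjoint cycles with lengths [16, 1] on {0,…,16}.
With 2 cycles on 17 points, sign = (−1)^{17−2} = -1.

-1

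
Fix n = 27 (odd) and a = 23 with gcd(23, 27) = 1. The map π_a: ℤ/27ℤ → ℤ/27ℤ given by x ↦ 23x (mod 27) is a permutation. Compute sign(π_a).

Start at x=19: 19 → 5 → 7 → 26 → 4 → 11 → 10 → … (one orbit).
Decompose π into cycles: lengths [18, 6, 2, 1] (4 cycles, including the fixed point 0).
n − c = 27 − 4 = 23; sign = (−1)^23 = -1.

-1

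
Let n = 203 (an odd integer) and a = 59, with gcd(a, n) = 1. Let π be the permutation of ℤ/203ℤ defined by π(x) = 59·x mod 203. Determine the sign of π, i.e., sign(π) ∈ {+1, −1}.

Orbit of 59 under x↦59x: [59, 30, 146, 88, 117, 1]… (length divides ord_203(59)).
Decompose π into cycles: lengths [6, 6, 6, 6, 6, 6, 6, 6, 6, 6, 6, 6, 6, 6, 6, 6, 6, 6, 6, 6, 6, 6, 6, 6, 6, 6, 6, 6, 6, 1, 1, 1, 1, 1, 1, 1, 1, 1, 1, 1, 1, 1, 1, 1, 1, 1, 1, 1, 1, 1, 1, 1, 1, 1, 1, 1, 1, 1] (58 cycles, including the fixed point 0).
58 cycles on 203: each ℓ→(−1)^(ℓ−1), product (−1)^145 = -1.

-1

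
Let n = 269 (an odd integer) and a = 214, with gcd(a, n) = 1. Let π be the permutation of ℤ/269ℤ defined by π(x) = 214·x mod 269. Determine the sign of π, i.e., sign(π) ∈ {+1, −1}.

Start at x=121: 121 → 70 → 185 → 47 → 105 → 143 → 205 → … (one orbit).
5 cycles of lengths [67, 67, 67, 67, 1].
With 5 cycles on 269 points, sign = (−1)^{269−5} = +1.
Via Zolotarev, sign(π_{214}) = (214|269) = +1.

+1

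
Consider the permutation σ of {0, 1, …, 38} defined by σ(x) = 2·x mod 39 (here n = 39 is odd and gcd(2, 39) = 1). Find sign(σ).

Trace 8: π^k(8) = [8, 16, 32, 25, 11, 22, 5] for k=0..6.
The orbit structure of x ↦ 2x mod 39: 5 orbits of sizes [12, 12, 12, 2, 1].
5 cycles on 39: each ℓ→(−1)^(ℓ−1), product (−1)^34 = +1.
The Jacobi symbol (2|39) = +1 (Zolotarev) agrees.

+1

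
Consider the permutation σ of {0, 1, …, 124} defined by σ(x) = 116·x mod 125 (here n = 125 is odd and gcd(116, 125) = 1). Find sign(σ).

+1

Trace 121: π^k(121) = [121, 36, 51, 41, 6, 71, 111] for k=0..6.
π_116 has 13 disjoint cycles with lengths [25, 25, 25, 25, 5, 5, 5, 5, 1, 1, 1, 1, 1] on {0,…,124}.
n − c = 125 − 13 = 112; sign = (−1)^112 = +1.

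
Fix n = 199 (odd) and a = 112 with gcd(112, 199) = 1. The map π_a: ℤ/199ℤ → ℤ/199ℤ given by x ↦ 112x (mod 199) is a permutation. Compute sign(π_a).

Orbit of 35 under x↦112x: [35, 139, 46, 177, 123, 45, 65]… (length divides ord_199(112)).
Cycle lengths of π_112 on ℤ/199ℤ: [99, 99, 1]; 3 cycles in total.
Σ(ℓ_i−1) = 199−3 = 196; sign = (−1)^196 = +1.
Via Zolotarev, sign(π_{112}) = (112|199) = +1.

+1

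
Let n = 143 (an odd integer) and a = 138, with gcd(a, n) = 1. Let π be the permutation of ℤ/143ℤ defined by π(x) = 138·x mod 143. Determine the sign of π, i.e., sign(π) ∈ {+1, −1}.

+1

Trace 27: π^k(27) = [27, 8, 103, 57, 1, 138, 25] for k=0..6.
11 cycles of lengths [20, 20, 20, 20, 20, 20, 10, 4, 4, 4, 1].
11 cycles on 143: each ℓ→(−1)^(ℓ−1), product (−1)^132 = +1.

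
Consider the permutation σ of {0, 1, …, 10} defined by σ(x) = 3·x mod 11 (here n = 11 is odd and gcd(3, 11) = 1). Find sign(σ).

Orbit of 4 under x↦3x: [4, 1, 3, 9, 5]… (length divides ord_11(3)).
The orbit structure of x ↦ 3x mod 11: 3 orbits of sizes [5, 5, 1].
11 − 3 = 8 transpositions; sign(π) = (−1)^8 = +1.
The Jacobi symbol (3|11) = +1 (Zolotarev) agrees.

+1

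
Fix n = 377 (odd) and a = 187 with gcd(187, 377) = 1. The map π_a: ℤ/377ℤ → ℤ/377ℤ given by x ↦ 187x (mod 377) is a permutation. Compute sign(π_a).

-1

Trace 53: π^k(53) = [53, 109, 25, 151, 339, 57, 103] for k=0..6.
Cycle type of π: 28×12 + 14×2 + 4×3 + 1; total 18 cycles.
Σ(ℓ_i−1) = 377−18 = 359; sign = (−1)^359 = -1.
Zolotarev: (187|377) = -1, matching the cycle-count sign.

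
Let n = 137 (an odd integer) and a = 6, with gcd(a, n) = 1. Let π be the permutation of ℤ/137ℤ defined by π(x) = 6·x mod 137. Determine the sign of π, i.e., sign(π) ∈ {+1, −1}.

-1

Trace 87: π^k(87) = [87, 111, 118, 23, 1, 6, 36] for k=0..6.
The orbit structure of x ↦ 6x mod 137: 2 orbits of sizes [136, 1].
sign(π) = (−1)^{n − #cycles} = (−1)^{137−2} = (−1)^135 = -1.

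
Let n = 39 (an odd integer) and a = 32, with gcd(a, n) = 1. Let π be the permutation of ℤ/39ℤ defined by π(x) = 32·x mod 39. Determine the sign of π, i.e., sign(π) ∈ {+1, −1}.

+1

Trace 10: π^k(10) = [10, 8, 22, 2, 25, 20, 16] for k=0..6.
π_32 has 5 disjoint cycles with lengths [12, 12, 12, 2, 1] on {0,…,38}.
5 cycles on 39: each ℓ→(−1)^(ℓ−1), product (−1)^34 = +1.
The Jacobi symbol (32|39) = +1 (Zolotarev) agrees.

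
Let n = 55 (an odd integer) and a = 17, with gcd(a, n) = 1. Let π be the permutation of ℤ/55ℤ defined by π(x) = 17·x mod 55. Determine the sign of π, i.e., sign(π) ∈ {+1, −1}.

Trace 31: π^k(31) = [31, 32, 49, 8, 26, 2, 34] for k=0..6.
5 cycles of lengths [20, 20, 10, 4, 1].
55 − 5 = 50 transpositions; sign(π) = (−1)^50 = +1.
(17|55)_J = +1 (Zolotarev's lemma cross-check).

+1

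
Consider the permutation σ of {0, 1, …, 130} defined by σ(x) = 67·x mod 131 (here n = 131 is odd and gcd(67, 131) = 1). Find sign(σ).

-1

Orbit of 48 under x↦67x: [48, 72, 108, 31, 112, 37, 121]… (length divides ord_131(67)).
2 cycles of lengths [130, 1].
n − c = 131 − 2 = 129; sign = (−1)^129 = -1.
(67|131)_J = -1 (Zolotarev's lemma cross-check).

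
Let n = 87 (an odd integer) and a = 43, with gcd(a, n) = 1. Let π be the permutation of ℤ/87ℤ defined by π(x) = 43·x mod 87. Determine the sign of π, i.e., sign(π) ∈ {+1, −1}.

-1

Trace 25: π^k(25) = [25, 31, 28, 73, 7, 40, 67] for k=0..6.
Cycle type of π: 28×3 + 1×3; total 6 cycles.
Σ(ℓ_i−1) = 87−6 = 81; sign = (−1)^81 = -1.
The Jacobi symbol (43|87) = -1 (Zolotarev) agrees.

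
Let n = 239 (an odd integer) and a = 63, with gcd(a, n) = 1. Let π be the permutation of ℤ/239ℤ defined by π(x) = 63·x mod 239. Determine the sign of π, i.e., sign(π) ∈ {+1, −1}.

Orbit of 22 under x↦63x: [22, 191, 83, 210, 85, 97, 136]… (length divides ord_239(63)).
π_63 has 2 disjoint cycles with lengths [238, 1] on {0,…,238}.
sign(π) = (−1)^{n − #cycles} = (−1)^{239−2} = (−1)^237 = -1.

-1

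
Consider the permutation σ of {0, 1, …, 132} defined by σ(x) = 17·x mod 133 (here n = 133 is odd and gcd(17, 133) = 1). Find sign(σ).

-1

Start at x=74: 74 → 61 → 106 → 73 → 44 → 83 → 81 → … (one orbit).
π_17 has 10 disjoint cycles with lengths [18, 18, 18, 18, 18, 18, 9, 9, 6, 1] on {0,…,132}.
n − c = 133 − 10 = 123; sign = (−1)^123 = -1.
Zolotarev: (17|133) = -1, matching the cycle-count sign.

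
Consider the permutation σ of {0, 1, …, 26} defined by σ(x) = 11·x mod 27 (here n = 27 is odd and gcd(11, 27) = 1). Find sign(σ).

-1

Start at x=17: 17 → 25 → 5 → 1 → 11 → 13 → 8 → … (one orbit).
π_11 has 4 disjoint cycles with lengths [18, 6, 2, 1] on {0,…,26}.
With 4 cycles on 27 points, sign = (−1)^{27−4} = -1.
The Jacobi symbol (11|27) = -1 (Zolotarev) agrees.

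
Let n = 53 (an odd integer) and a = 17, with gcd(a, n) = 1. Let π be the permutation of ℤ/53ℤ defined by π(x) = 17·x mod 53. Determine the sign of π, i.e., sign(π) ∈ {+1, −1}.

+1

Trace 37: π^k(37) = [37, 46, 40, 44, 6, 49, 38] for k=0..6.
π_17 has 3 disjoint cycles with lengths [26, 26, 1] on {0,…,52}.
n − c = 53 − 3 = 50; sign = (−1)^50 = +1.
Check: (17/53) = +1 by Zolotarev.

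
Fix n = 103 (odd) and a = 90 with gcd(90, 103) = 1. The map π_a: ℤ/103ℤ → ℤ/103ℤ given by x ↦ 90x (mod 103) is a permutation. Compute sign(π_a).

Start at x=10: 10 → 76 → 42 → 72 → 94 → 14 → 24 → … (one orbit).
Cycle type of π: 34×3 + 1; total 4 cycles.
With 4 cycles on 103 points, sign = (−1)^{103−4} = -1.
Zolotarev: (90|103) = -1, matching the cycle-count sign.

-1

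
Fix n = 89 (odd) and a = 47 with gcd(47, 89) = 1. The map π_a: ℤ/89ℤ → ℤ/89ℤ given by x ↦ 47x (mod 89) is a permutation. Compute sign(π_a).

Start at x=79: 79 → 64 → 71 → 44 → 21 → 8 → 20 → … (one orbit).
The orbit structure of x ↦ 47x mod 89: 3 orbits of sizes [44, 44, 1].
Σ(ℓ_i−1) = 89−3 = 86; sign = (−1)^86 = +1.
The Jacobi symbol (47|89) = +1 (Zolotarev) agrees.

+1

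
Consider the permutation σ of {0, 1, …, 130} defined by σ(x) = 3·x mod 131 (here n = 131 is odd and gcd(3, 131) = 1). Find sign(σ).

Trace 25: π^k(25) = [25, 75, 94, 20, 60, 49, 16] for k=0..6.
3 cycles of lengths [65, 65, 1].
n − c = 131 − 3 = 128; sign = (−1)^128 = +1.

+1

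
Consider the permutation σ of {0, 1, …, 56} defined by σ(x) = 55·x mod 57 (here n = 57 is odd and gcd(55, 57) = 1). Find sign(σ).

+1

Start at x=4: 4 → 49 → 16 → 25 → 7 → 43 → 28 → … (one orbit).
The orbit structure of x ↦ 55x mod 57: 9 orbits of sizes [9, 9, 9, 9, 9, 9, 1, 1, 1].
57 − 9 = 48 transpositions; sign(π) = (−1)^48 = +1.
(55|57)_J = +1 (Zolotarev's lemma cross-check).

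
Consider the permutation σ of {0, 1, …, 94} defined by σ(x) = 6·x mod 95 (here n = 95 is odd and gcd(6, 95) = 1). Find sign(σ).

Start at x=36: 36 → 26 → 61 → 81 → 11 → 66 → 16 → … (one orbit).
The orbit structure of x ↦ 6x mod 95: 15 orbits of sizes [9, 9, 9, 9, 9, 9, 9, 9, 9, 9, 1, 1, 1, 1, 1].
With 15 cycles on 95 points, sign = (−1)^{95−15} = +1.
(6|95)_J = +1 (Zolotarev's lemma cross-check).

+1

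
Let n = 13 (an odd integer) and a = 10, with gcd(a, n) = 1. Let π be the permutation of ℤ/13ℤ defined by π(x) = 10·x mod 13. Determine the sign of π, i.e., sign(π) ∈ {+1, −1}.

+1

Start at x=12: 12 → 3 → 4 → 1 → 10 → 9 → 12 (one orbit).
π_10 has 3 disjoint cycles with lengths [6, 6, 1] on {0,…,12}.
sign(π) = (−1)^{n − #cycles} = (−1)^{13−3} = (−1)^10 = +1.
(10|13)_J = +1 (Zolotarev's lemma cross-check).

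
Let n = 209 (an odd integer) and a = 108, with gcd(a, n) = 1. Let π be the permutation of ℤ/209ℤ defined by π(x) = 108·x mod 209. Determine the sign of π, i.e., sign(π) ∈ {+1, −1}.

-1

Orbit of 89 under x↦108x: [89, 207, 202, 80, 71, 144, 86]… (length divides ord_209(108)).
6 cycles of lengths [90, 90, 18, 5, 5, 1].
n − c = 209 − 6 = 203; sign = (−1)^203 = -1.
(108|209)_J = -1 (Zolotarev's lemma cross-check).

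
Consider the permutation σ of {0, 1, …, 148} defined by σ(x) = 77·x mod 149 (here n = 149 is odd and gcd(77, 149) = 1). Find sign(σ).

-1

Start at x=23: 23 → 132 → 32 → 80 → 51 → 53 → 58 → … (one orbit).
Cycle type of π: 148 + 1; total 2 cycles.
149 − 2 = 147 transpositions; sign(π) = (−1)^147 = -1.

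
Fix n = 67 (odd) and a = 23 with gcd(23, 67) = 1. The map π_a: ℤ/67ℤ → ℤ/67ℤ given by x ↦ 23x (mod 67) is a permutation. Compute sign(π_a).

Trace 65: π^k(65) = [65, 21, 14, 54, 36, 24, 16] for k=0..6.
The orbit structure of x ↦ 23x mod 67: 3 orbits of sizes [33, 33, 1].
3 cycles on 67: each ℓ→(−1)^(ℓ−1), product (−1)^64 = +1.
Check: (23/67) = +1 by Zolotarev.

+1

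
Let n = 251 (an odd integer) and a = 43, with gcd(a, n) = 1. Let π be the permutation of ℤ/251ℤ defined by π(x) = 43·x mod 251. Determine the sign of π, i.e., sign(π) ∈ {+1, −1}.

Trace 18: π^k(18) = [18, 21, 150, 175, 246, 36, 42] for k=0..6.
2 cycles of lengths [250, 1].
Σ(ℓ_i−1) = 251−2 = 249; sign = (−1)^249 = -1.

-1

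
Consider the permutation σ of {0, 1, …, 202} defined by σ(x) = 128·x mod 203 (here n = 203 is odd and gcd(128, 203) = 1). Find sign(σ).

Trace 191: π^k(191) = [191, 88, 99, 86, 46, 1, 128] for k=0..6.
24 cycles of lengths [12, 12, 12, 12, 12, 12, 12, 12, 12, 12, 12, 12, 12, 12, 4, 4, 4, 4, 4, 4, 4, 3, 3, 1].
n − c = 203 − 24 = 179; sign = (−1)^179 = -1.

-1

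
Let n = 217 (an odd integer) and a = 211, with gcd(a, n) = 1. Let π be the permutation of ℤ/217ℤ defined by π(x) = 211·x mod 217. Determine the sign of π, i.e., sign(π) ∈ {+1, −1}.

+1

Trace 36: π^k(36) = [36, 1, 211] for k=0..2.
Cycle type of π: 3×70 + 1×7; total 77 cycles.
sign(π) = (−1)^{n − #cycles} = (−1)^{217−77} = (−1)^140 = +1.
Check: (211/217) = +1 by Zolotarev.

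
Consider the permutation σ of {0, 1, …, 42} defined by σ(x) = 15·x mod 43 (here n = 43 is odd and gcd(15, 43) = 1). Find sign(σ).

Orbit of 24 under x↦15x: [24, 16, 25, 31, 35, 9, 6]… (length divides ord_43(15)).
π_15 has 3 disjoint cycles with lengths [21, 21, 1] on {0,…,42}.
Σ(ℓ_i−1) = 43−3 = 40; sign = (−1)^40 = +1.
Check: (15/43) = +1 by Zolotarev.

+1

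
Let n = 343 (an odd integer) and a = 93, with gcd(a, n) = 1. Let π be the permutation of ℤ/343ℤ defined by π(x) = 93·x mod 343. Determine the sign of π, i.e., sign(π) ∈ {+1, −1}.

Trace 204: π^k(204) = [204, 107, 4, 29, 296, 88, 295] for k=0..6.
Decompose π into cycles: lengths [147, 147, 21, 21, 3, 3, 1] (7 cycles, including the fixed point 0).
Σ(ℓ_i−1) = 343−7 = 336; sign = (−1)^336 = +1.

+1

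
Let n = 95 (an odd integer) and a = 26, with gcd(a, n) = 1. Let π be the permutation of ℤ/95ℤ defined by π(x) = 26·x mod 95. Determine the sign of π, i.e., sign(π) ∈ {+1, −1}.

Trace 11: π^k(11) = [11, 1, 26] for k=0..2.
π_26 has 35 disjoint cycles with lengths [3, 3, 3, 3, 3, 3, 3, 3, 3, 3, 3, 3, 3, 3, 3, 3, 3, 3, 3, 3, 3, 3, 3, 3, 3, 3, 3, 3, 3, 3, 1, 1, 1, 1, 1] on {0,…,94}.
sign(π) = (−1)^{n − #cycles} = (−1)^{95−35} = (−1)^60 = +1.

+1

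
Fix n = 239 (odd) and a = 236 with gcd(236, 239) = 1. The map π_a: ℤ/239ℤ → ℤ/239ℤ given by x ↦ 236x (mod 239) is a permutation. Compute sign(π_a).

Start at x=117: 117 → 127 → 97 → 187 → 156 → 10 → 209 → … (one orbit).
Cycle type of π: 238 + 1; total 2 cycles.
With 2 cycles on 239 points, sign = (−1)^{239−2} = -1.
Via Zolotarev, sign(π_{236}) = (236|239) = -1.

-1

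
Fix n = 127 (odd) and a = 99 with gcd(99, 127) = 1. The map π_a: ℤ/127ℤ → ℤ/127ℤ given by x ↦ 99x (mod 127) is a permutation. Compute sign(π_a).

+1

Orbit of 19 under x↦99x: [19, 103, 37, 107, 52, 68, 1]… (length divides ord_127(99)).
The orbit structure of x ↦ 99x mod 127: 15 orbits of sizes [9, 9, 9, 9, 9, 9, 9, 9, 9, 9, 9, 9, 9, 9, 1].
Σ(ℓ_i−1) = 127−15 = 112; sign = (−1)^112 = +1.
Check: (99/127) = +1 by Zolotarev.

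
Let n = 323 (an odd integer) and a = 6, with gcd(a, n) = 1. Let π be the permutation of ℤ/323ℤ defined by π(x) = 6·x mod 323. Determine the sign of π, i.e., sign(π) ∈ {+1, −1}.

-1

Trace 93: π^k(93) = [93, 235, 118, 62, 49, 294, 149] for k=0..6.
Decompose π into cycles: lengths [144, 144, 16, 9, 9, 1] (6 cycles, including the fixed point 0).
sign(π) = (−1)^{n − #cycles} = (−1)^{323−6} = (−1)^317 = -1.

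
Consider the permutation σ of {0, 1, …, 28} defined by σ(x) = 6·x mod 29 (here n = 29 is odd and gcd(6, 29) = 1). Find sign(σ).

+1

Start at x=6: 6 → 7 → 13 → 20 → 4 → 24 → 28 → … (one orbit).
Decompose π into cycles: lengths [14, 14, 1] (3 cycles, including the fixed point 0).
3 cycles on 29: each ℓ→(−1)^(ℓ−1), product (−1)^26 = +1.
The Jacobi symbol (6|29) = +1 (Zolotarev) agrees.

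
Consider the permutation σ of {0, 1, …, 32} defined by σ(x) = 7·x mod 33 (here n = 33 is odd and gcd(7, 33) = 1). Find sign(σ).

-1

Trace 10: π^k(10) = [10, 4, 28, 31, 19, 1, 7] for k=0..6.
6 cycles of lengths [10, 10, 10, 1, 1, 1].
With 6 cycles on 33 points, sign = (−1)^{33−6} = -1.
The Jacobi symbol (7|33) = -1 (Zolotarev) agrees.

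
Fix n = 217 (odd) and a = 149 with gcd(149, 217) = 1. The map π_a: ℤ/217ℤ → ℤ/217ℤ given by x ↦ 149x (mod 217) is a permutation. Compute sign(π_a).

Orbit of 1 under x↦149x: [1, 149, 67]… (length divides ord_217(149)).
Decompose π into cycles: lengths [3, 3, 3, 3, 3, 3, 3, 3, 3, 3, 3, 3, 3, 3, 3, 3, 3, 3, 3, 3, 3, 3, 3, 3, 3, 3, 3, 3, 3, 3, 3, 3, 3, 3, 3, 3, 3, 3, 3, 3, 3, 3, 3, 3, 3, 3, 3, 3, 3, 3, 3, 3, 3, 3, 3, 3, 3, 3, 3, 3, 3, 3, 3, 3, 3, 3, 3, 3, 3, 3, 3, 3, 1] (73 cycles, including the fixed point 0).
n − c = 217 − 73 = 144; sign = (−1)^144 = +1.
Zolotarev: (149|217) = +1, matching the cycle-count sign.

+1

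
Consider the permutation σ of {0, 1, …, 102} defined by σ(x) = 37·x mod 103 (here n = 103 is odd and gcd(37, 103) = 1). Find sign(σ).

-1

Trace 69: π^k(69) = [69, 81, 10, 61, 94, 79, 39] for k=0..6.
Decompose π into cycles: lengths [34, 34, 34, 1] (4 cycles, including the fixed point 0).
4 cycles on 103: each ℓ→(−1)^(ℓ−1), product (−1)^99 = -1.
Zolotarev: (37|103) = -1, matching the cycle-count sign.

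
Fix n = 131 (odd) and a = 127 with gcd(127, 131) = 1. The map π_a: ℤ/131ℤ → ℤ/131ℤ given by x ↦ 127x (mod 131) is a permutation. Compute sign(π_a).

-1

Start at x=7: 7 → 103 → 112 → 76 → 89 → 37 → 114 → … (one orbit).
Cycle type of π: 130 + 1; total 2 cycles.
Σ(ℓ_i−1) = 131−2 = 129; sign = (−1)^129 = -1.
Check: (127/131) = -1 by Zolotarev.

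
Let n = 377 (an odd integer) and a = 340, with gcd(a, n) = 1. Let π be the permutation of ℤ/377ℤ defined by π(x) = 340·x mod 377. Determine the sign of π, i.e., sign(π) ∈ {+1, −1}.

+1

Orbit of 170 under x↦340x: [170, 119, 121, 47, 146, 253, 64]… (length divides ord_377(340)).
Cycle type of π: 84×4 + 28 + 12 + 1; total 7 cycles.
n − c = 377 − 7 = 370; sign = (−1)^370 = +1.
Via Zolotarev, sign(π_{340}) = (340|377) = +1.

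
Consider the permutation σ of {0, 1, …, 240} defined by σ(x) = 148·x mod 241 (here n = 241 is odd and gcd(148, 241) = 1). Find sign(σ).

Orbit of 6 under x↦148x: [6, 165, 79, 124, 36, 26, 233]… (length divides ord_241(148)).
π_148 has 4 disjoint cycles with lengths [80, 80, 80, 1] on {0,…,240}.
Σ(ℓ_i−1) = 241−4 = 237; sign = (−1)^237 = -1.

-1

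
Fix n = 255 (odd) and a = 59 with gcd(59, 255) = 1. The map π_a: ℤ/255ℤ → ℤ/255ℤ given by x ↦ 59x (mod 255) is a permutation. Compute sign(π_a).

-1

Trace 104: π^k(104) = [104, 16, 179, 106, 134, 1, 59] for k=0..6.
π_59 has 38 disjoint cycles with lengths [8, 8, 8, 8, 8, 8, 8, 8, 8, 8, 8, 8, 8, 8, 8, 8, 8, 8, 8, 8, 8, 8, 8, 8, 8, 8, 8, 8, 8, 8, 2, 2, 2, 2, 2, 2, 2, 1] on {0,…,254}.
n − c = 255 − 38 = 217; sign = (−1)^217 = -1.
Via Zolotarev, sign(π_{59}) = (59|255) = -1.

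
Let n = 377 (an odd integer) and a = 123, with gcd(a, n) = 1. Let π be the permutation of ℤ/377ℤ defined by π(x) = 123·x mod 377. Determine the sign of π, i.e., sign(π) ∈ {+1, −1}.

-1

Start at x=170: 170 → 175 → 36 → 281 → 256 → 197 → 103 → … (one orbit).
Cycle lengths of π_123 on ℤ/377ℤ: [84, 84, 84, 84, 12, 7, 7, 7, 7, 1]; 10 cycles in total.
377 − 10 = 367 transpositions; sign(π) = (−1)^367 = -1.
(123|377)_J = -1 (Zolotarev's lemma cross-check).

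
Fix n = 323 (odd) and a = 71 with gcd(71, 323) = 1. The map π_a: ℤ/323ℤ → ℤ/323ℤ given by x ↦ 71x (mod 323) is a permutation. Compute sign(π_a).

Trace 253: π^k(253) = [253, 198, 169, 48, 178, 41, 4] for k=0..6.
5 cycles of lengths [144, 144, 18, 16, 1].
323 − 5 = 318 transpositions; sign(π) = (−1)^318 = +1.
Check: (71/323) = +1 by Zolotarev.

+1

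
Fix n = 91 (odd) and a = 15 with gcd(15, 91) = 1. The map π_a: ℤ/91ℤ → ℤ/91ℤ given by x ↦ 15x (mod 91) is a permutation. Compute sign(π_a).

-1

Start at x=85: 85 → 1 → 15 → 43 → 8 → 29 → 71 → … (one orbit).
Decompose π into cycles: lengths [12, 12, 12, 12, 12, 12, 12, 1, 1, 1, 1, 1, 1, 1] (14 cycles, including the fixed point 0).
14 cycles on 91: each ℓ→(−1)^(ℓ−1), product (−1)^77 = -1.
Zolotarev: (15|91) = -1, matching the cycle-count sign.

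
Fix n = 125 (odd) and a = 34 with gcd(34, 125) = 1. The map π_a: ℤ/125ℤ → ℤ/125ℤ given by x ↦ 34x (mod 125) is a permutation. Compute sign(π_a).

+1

Trace 31: π^k(31) = [31, 54, 86, 49, 41, 19, 21] for k=0..6.
7 cycles of lengths [50, 50, 10, 10, 2, 2, 1].
n − c = 125 − 7 = 118; sign = (−1)^118 = +1.
Check: (34/125) = +1 by Zolotarev.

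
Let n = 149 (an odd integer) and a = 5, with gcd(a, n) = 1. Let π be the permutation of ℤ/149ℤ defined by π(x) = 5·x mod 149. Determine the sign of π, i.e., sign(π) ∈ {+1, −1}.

+1

Start at x=6: 6 → 30 → 1 → 5 → 25 → 125 → 29 → … (one orbit).
5 cycles of lengths [37, 37, 37, 37, 1].
5 cycles on 149: each ℓ→(−1)^(ℓ−1), product (−1)^144 = +1.
Via Zolotarev, sign(π_{5}) = (5|149) = +1.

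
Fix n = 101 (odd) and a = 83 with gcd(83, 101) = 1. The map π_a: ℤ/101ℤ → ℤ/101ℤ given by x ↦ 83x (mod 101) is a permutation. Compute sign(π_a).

Orbit of 62 under x↦83x: [62, 96, 90, 97, 72, 17, 98]… (length divides ord_101(83)).
2 cycles of lengths [100, 1].
sign(π) = (−1)^{n − #cycles} = (−1)^{101−2} = (−1)^99 = -1.
Check: (83/101) = -1 by Zolotarev.

-1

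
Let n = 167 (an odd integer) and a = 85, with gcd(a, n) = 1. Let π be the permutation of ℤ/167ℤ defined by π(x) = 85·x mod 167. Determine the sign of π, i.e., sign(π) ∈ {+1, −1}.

+1

Trace 44: π^k(44) = [44, 66, 99, 65, 14, 21, 115] for k=0..6.
Cycle type of π: 83×2 + 1; total 3 cycles.
With 3 cycles on 167 points, sign = (−1)^{167−3} = +1.
Check: (85/167) = +1 by Zolotarev.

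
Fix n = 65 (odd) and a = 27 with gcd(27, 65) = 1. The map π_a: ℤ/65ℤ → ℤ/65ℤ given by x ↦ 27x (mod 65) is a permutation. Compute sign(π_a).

Trace 1: π^k(1) = [1, 27, 14, 53] for k=0..3.
Decompose π into cycles: lengths [4, 4, 4, 4, 4, 4, 4, 4, 4, 4, 4, 4, 4, 1, 1, 1, 1, 1, 1, 1, 1, 1, 1, 1, 1, 1] (26 cycles, including the fixed point 0).
Σ(ℓ_i−1) = 65−26 = 39; sign = (−1)^39 = -1.
Zolotarev: (27|65) = -1, matching the cycle-count sign.

-1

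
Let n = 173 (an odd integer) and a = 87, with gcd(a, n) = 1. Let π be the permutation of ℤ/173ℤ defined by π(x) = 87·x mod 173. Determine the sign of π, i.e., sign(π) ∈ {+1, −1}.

Orbit of 170 under x↦87x: [170, 85, 129, 151, 162, 81, 127]… (length divides ord_173(87)).
Cycle type of π: 172 + 1; total 2 cycles.
n − c = 173 − 2 = 171; sign = (−1)^171 = -1.
Zolotarev: (87|173) = -1, matching the cycle-count sign.

-1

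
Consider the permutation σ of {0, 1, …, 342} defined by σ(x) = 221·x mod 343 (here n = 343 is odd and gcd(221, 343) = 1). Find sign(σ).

Trace 148: π^k(148) = [148, 123, 86, 141, 291, 170, 183] for k=0..6.
Cycle lengths of π_221 on ℤ/343ℤ: [147, 147, 21, 21, 3, 3, 1]; 7 cycles in total.
n − c = 343 − 7 = 336; sign = (−1)^336 = +1.
The Jacobi symbol (221|343) = +1 (Zolotarev) agrees.

+1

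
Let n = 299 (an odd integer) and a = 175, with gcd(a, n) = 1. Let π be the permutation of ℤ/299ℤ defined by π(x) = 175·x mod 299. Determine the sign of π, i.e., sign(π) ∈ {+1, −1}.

Start at x=231: 231 → 60 → 35 → 145 → 259 → 176 → 3 → … (one orbit).
Cycle lengths of π_175 on ℤ/299ℤ: [132, 132, 22, 12, 1]; 5 cycles in total.
5 cycles on 299: each ℓ→(−1)^(ℓ−1), product (−1)^294 = +1.
Zolotarev: (175|299) = +1, matching the cycle-count sign.

+1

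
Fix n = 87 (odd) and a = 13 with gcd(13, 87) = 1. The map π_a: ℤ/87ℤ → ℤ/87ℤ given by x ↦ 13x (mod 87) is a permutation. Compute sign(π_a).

+1

Start at x=49: 49 → 28 → 16 → 34 → 7 → 4 → 52 → … (one orbit).
π_13 has 9 disjoint cycles with lengths [14, 14, 14, 14, 14, 14, 1, 1, 1] on {0,…,86}.
n − c = 87 − 9 = 78; sign = (−1)^78 = +1.
Via Zolotarev, sign(π_{13}) = (13|87) = +1.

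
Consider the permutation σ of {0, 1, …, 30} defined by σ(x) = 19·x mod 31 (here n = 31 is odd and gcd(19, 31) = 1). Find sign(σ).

Orbit of 2 under x↦19x: [2, 7, 9, 16, 25, 10, 4]… (length divides ord_31(19)).
Cycle type of π: 15×2 + 1; total 3 cycles.
n − c = 31 − 3 = 28; sign = (−1)^28 = +1.

+1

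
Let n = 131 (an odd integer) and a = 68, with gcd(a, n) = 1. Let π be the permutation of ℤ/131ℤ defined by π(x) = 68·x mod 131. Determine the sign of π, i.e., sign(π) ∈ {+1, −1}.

-1

Trace 45: π^k(45) = [45, 47, 52, 130, 63, 92, 99] for k=0..6.
Cycle lengths of π_68 on ℤ/131ℤ: [26, 26, 26, 26, 26, 1]; 6 cycles in total.
131 − 6 = 125 transpositions; sign(π) = (−1)^125 = -1.
(68|131)_J = -1 (Zolotarev's lemma cross-check).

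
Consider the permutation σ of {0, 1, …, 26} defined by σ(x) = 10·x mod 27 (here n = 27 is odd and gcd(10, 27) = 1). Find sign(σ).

Orbit of 1 under x↦10x: [1, 10, 19]… (length divides ord_27(10)).
The orbit structure of x ↦ 10x mod 27: 15 orbits of sizes [3, 3, 3, 3, 3, 3, 1, 1, 1, 1, 1, 1, 1, 1, 1].
Σ(ℓ_i−1) = 27−15 = 12; sign = (−1)^12 = +1.

+1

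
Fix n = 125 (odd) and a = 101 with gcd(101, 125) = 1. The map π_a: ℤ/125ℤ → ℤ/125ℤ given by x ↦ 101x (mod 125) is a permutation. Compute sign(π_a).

+1

Trace 1: π^k(1) = [1, 101, 76, 51, 26] for k=0..4.
Decompose π into cycles: lengths [5, 5, 5, 5, 5, 5, 5, 5, 5, 5, 5, 5, 5, 5, 5, 5, 5, 5, 5, 5, 1, 1, 1, 1, 1, 1, 1, 1, 1, 1, 1, 1, 1, 1, 1, 1, 1, 1, 1, 1, 1, 1, 1, 1, 1] (45 cycles, including the fixed point 0).
sign(π) = (−1)^{n − #cycles} = (−1)^{125−45} = (−1)^80 = +1.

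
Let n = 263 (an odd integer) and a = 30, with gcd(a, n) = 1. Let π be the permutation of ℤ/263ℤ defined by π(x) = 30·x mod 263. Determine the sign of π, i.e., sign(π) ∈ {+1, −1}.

Start at x=181: 181 → 170 → 103 → 197 → 124 → 38 → 88 → … (one orbit).
2 cycles of lengths [262, 1].
Σ(ℓ_i−1) = 263−2 = 261; sign = (−1)^261 = -1.
The Jacobi symbol (30|263) = -1 (Zolotarev) agrees.

-1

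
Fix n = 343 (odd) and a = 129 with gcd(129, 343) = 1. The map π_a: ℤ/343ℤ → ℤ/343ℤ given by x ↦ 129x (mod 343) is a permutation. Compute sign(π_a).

-1

Orbit of 293 under x↦129x: [293, 67, 68, 197, 31, 226, 342]… (length divides ord_343(129)).
Cycle type of π: 42×7 + 6×8 + 1; total 16 cycles.
343 − 16 = 327 transpositions; sign(π) = (−1)^327 = -1.
Check: (129/343) = -1 by Zolotarev.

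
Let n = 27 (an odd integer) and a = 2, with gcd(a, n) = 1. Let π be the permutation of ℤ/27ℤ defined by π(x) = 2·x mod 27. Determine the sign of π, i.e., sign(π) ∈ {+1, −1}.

Trace 14: π^k(14) = [14, 1, 2, 4, 8, 16, 5] for k=0..6.
4 cycles of lengths [18, 6, 2, 1].
n − c = 27 − 4 = 23; sign = (−1)^23 = -1.
Via Zolotarev, sign(π_{2}) = (2|27) = -1.

-1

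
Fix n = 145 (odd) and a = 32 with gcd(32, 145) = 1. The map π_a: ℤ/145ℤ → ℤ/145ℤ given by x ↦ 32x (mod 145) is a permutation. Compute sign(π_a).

Start at x=143: 143 → 81 → 127 → 4 → 128 → 36 → 137 → … (one orbit).
π_32 has 7 disjoint cycles with lengths [28, 28, 28, 28, 28, 4, 1] on {0,…,144}.
145 − 7 = 138 transpositions; sign(π) = (−1)^138 = +1.
(32|145)_J = +1 (Zolotarev's lemma cross-check).

+1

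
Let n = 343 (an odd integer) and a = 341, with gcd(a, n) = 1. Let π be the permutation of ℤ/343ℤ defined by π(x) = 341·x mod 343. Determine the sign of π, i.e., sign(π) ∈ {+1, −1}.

Start at x=333: 333 → 20 → 303 → 80 → 183 → 320 → 46 → … (one orbit).
Cycle type of π: 294 + 42 + 6 + 1; total 4 cycles.
343 − 4 = 339 transpositions; sign(π) = (−1)^339 = -1.

-1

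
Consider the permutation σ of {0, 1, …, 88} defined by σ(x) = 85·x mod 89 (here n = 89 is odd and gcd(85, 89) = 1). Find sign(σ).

Trace 85: π^k(85) = [85, 16, 25, 78, 44, 2, 81] for k=0..6.
5 cycles of lengths [22, 22, 22, 22, 1].
89 − 5 = 84 transpositions; sign(π) = (−1)^84 = +1.

+1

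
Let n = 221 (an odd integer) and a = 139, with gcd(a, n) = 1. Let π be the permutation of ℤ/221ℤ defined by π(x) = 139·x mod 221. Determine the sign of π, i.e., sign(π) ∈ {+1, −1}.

Orbit of 40 under x↦139x: [40, 35, 3, 196, 61, 81, 209]… (length divides ord_221(139)).
π_139 has 10 disjoint cycles with lengths [48, 48, 48, 48, 16, 3, 3, 3, 3, 1] on {0,…,220}.
Σ(ℓ_i−1) = 221−10 = 211; sign = (−1)^211 = -1.
(139|221)_J = -1 (Zolotarev's lemma cross-check).

-1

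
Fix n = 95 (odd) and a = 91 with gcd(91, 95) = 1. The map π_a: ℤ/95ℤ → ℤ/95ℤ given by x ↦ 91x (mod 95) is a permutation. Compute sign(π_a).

Trace 26: π^k(26) = [26, 86, 36, 46, 6, 71, 1] for k=0..6.
Cycle lengths of π_91 on ℤ/95ℤ: [18, 18, 18, 18, 18, 1, 1, 1, 1, 1]; 10 cycles in total.
Σ(ℓ_i−1) = 95−10 = 85; sign = (−1)^85 = -1.
(91|95)_J = -1 (Zolotarev's lemma cross-check).

-1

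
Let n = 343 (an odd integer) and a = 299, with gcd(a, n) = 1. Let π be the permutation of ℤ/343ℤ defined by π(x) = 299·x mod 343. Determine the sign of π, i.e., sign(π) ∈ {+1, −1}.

-1

Start at x=223: 223 → 135 → 234 → 337 → 264 → 46 → 34 → … (one orbit).
4 cycles of lengths [294, 42, 6, 1].
4 cycles on 343: each ℓ→(−1)^(ℓ−1), product (−1)^339 = -1.
The Jacobi symbol (299|343) = -1 (Zolotarev) agrees.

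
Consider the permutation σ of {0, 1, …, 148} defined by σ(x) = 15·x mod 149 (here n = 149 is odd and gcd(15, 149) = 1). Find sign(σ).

Trace 71: π^k(71) = [71, 22, 32, 33, 48, 124, 72] for k=0..6.
π_15 has 2 disjoint cycles with lengths [148, 1] on {0,…,148}.
sign(π) = (−1)^{n − #cycles} = (−1)^{149−2} = (−1)^147 = -1.
The Jacobi symbol (15|149) = -1 (Zolotarev) agrees.

-1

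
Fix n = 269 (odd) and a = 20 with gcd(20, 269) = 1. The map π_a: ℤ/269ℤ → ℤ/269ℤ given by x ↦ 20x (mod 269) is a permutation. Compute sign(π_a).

+1

Orbit of 11 under x↦20x: [11, 220, 96, 37, 202, 5, 100]… (length divides ord_269(20)).
Decompose π into cycles: lengths [134, 134, 1] (3 cycles, including the fixed point 0).
Σ(ℓ_i−1) = 269−3 = 266; sign = (−1)^266 = +1.
(20|269)_J = +1 (Zolotarev's lemma cross-check).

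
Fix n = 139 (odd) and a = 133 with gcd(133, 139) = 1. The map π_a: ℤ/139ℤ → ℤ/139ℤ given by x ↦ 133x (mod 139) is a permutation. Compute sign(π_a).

Orbit of 75 under x↦133x: [75, 106, 59, 63, 39, 44, 14]… (length divides ord_139(133)).
π_133 has 4 disjoint cycles with lengths [46, 46, 46, 1] on {0,…,138}.
With 4 cycles on 139 points, sign = (−1)^{139−4} = -1.
The Jacobi symbol (133|139) = -1 (Zolotarev) agrees.

-1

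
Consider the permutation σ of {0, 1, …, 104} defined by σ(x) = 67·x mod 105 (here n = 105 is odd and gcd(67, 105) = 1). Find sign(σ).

-1

Start at x=79: 79 → 43 → 46 → 37 → 64 → 88 → 16 → … (one orbit).
π_67 has 18 disjoint cycles with lengths [12, 12, 12, 12, 12, 12, 4, 4, 4, 3, 3, 3, 3, 3, 3, 1, 1, 1] on {0,…,104}.
n − c = 105 − 18 = 87; sign = (−1)^87 = -1.
(67|105)_J = -1 (Zolotarev's lemma cross-check).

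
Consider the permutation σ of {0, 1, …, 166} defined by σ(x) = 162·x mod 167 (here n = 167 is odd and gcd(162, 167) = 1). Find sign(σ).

Trace 154: π^k(154) = [154, 65, 9, 122, 58, 44, 114] for k=0..6.
The orbit structure of x ↦ 162x mod 167: 3 orbits of sizes [83, 83, 1].
167 − 3 = 164 transpositions; sign(π) = (−1)^164 = +1.

+1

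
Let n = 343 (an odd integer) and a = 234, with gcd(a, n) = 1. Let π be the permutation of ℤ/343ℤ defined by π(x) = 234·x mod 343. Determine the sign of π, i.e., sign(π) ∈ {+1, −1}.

-1

Orbit of 155 under x↦234x: [155, 255, 331, 279, 116, 47, 22]… (length divides ord_343(234)).
Cycle lengths of π_234 on ℤ/343ℤ: [294, 42, 6, 1]; 4 cycles in total.
n − c = 343 − 4 = 339; sign = (−1)^339 = -1.
Check: (234/343) = -1 by Zolotarev.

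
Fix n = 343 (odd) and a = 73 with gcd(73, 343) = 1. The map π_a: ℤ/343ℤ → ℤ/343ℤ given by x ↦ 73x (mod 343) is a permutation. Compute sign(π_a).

Trace 16: π^k(16) = [16, 139, 200, 194, 99, 24, 37] for k=0..6.
4 cycles of lengths [294, 42, 6, 1].
n − c = 343 − 4 = 339; sign = (−1)^339 = -1.

-1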